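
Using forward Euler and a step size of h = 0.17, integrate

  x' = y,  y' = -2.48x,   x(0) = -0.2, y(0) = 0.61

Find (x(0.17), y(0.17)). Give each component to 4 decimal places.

Euler on (x,y): x_{n+1} = x_n + h·x', y_{n+1} = y_n + h·y'.
0.000000: (-0.200000, 0.610000); f=(0.610000, 0.496000) → (-0.096300, 0.694320)
(x(0.17), y(0.17)) ≈ (-0.0963, 0.6943)

-0.0963, 0.6943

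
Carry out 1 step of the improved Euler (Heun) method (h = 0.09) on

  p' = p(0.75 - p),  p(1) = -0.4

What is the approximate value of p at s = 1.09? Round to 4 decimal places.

Heun: k1 = f(s_n, p_n); k2 = f(s_n + h, p_n + h·k1); p_{n+1} = p_n + (h/2)·(k1 + k2).
s=1.000000, p=-0.400000:
  k1 = f(1.000000, -0.400000) = -0.460000
  k2 = f(1.090000, -0.441400) = -0.525884
  p ← -0.400000 + (0.09/2)·(-0.460000 + (-0.525884)) = -0.444365
p(1.09) ≈ -0.4444

-0.4444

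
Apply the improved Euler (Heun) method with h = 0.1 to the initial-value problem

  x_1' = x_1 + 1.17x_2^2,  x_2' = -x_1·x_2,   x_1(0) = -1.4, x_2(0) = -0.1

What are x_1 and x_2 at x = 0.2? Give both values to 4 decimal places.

-1.7060, -0.1361

Heun on (x_1,x_2): k1 = f(x_n, state_n); k2 = f(x_n + h, state_n + h·k1); state_{n+1} = state_n + (h/2)·(k1 + k2).
0.000000: (-1.400000, -0.100000)
  k1 = (-1.388300, -0.140000)
  predictor → (-1.538830, -0.114000)
  k2 = (-1.523625, -0.175427)
  → (-1.545596, -0.115771)
0.100000: (-1.545596, -0.115771)
  k1 = (-1.529915, -0.178936)
  predictor → (-1.698588, -0.133665)
  k2 = (-1.677684, -0.227042)
  → (-1.705976, -0.136070)
(x_1(0.2), x_2(0.2)) ≈ (-1.7060, -0.1361)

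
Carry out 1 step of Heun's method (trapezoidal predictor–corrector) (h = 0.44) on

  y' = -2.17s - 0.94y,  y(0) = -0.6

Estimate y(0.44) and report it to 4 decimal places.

-0.6132

Heun: k1 = f(s_n, y_n); k2 = f(s_n + h, y_n + h·k1); y_{n+1} = y_n + (h/2)·(k1 + k2).
s=0.000000, y=-0.600000:
  k1 = f(0.000000, -0.600000) = 0.564000
  k2 = f(0.440000, -0.351840) = -0.624070
  y ← -0.600000 + (0.44/2)·(0.564000 + (-0.624070)) = -0.613215
y(0.44) ≈ -0.6132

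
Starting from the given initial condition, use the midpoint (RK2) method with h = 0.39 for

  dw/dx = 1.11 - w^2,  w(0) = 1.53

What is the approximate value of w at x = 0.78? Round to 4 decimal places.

Midpoint: k1 = f(x_n, w_n); k2 = f(x_n + h/2, w_n + (h/2)·k1); w_{n+1} = w_n + h·k2.
x=0.000000, w=1.530000:
  k1 = f(0.000000, 1.530000) = -1.230900
  k2 = f(0.195000, 1.289975) = -0.554034
  w ← 1.530000 + 0.39·(-0.554034) = 1.313927
x=0.390000, w=1.313927:
  k1 = f(0.390000, 1.313927) = -0.616403
  k2 = f(0.585000, 1.193728) = -0.314987
  w ← 1.313927 + 0.39·(-0.314987) = 1.191082
w(0.78) ≈ 1.1911

1.1911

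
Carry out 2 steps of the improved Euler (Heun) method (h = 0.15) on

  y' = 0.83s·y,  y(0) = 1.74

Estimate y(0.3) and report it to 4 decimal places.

1.8061

Heun: k1 = f(s_n, y_n); k2 = f(s_n + h, y_n + h·k1); y_{n+1} = y_n + (h/2)·(k1 + k2).
s=0.000000, y=1.740000:
  k1 = f(0.000000, 1.740000) = 0.000000
  k2 = f(0.150000, 1.740000) = 0.216630
  y ← 1.740000 + (0.15/2)·(0.000000 + 0.216630) = 1.756247
s=0.150000, y=1.756247:
  k1 = f(0.150000, 1.756247) = 0.218653
  k2 = f(0.300000, 1.789045) = 0.445472
  y ← 1.756247 + (0.15/2)·(0.218653 + 0.445472) = 1.806057
y(0.3) ≈ 1.8061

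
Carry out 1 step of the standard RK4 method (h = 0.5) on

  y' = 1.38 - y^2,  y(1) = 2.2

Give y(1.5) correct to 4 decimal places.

RK4: k1 = f(x_n, y_n); k2 = f(x_n + h/2, y_n + (h/2)·k1); k3 = f(x_n + h/2, y_n + (h/2)·k2); k4 = f(x_n + h, y_n + h·k3); y_{n+1} = y_n + (h/6)·(k1 + 2k2 + 2k3 + k4).
x=1.000000, y=2.200000:
  k1 = f(1.000000, 2.200000) = -3.460000
  k2 = f(1.250000, 1.335000) = -0.402225
  k3 = f(1.250000, 2.099444) = -3.027664
  k4 = f(1.500000, 0.686168) = 0.909174
  y ← 2.200000 + (0.5/6)·(k1 + 2k2 + 2k3 + k4) = 1.415783
y(1.5) ≈ 1.4158

1.4158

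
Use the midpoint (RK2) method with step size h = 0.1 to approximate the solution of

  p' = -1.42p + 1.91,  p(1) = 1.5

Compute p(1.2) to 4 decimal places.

Midpoint: k1 = f(s_n, p_n); k2 = f(s_n + h/2, p_n + (h/2)·k1); p_{n+1} = p_n + h·k2.
s=1.000000, p=1.500000:
  k1 = f(1.000000, 1.500000) = -0.220000
  k2 = f(1.050000, 1.489000) = -0.204380
  p ← 1.500000 + 0.1·(-0.204380) = 1.479562
s=1.100000, p=1.479562:
  k1 = f(1.100000, 1.479562) = -0.190978
  k2 = f(1.150000, 1.470013) = -0.177419
  p ← 1.479562 + 0.1·(-0.177419) = 1.461820
p(1.2) ≈ 1.4618

1.4618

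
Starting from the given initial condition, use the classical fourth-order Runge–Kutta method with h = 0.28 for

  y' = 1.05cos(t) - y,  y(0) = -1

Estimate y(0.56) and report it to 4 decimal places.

-0.1475

RK4: k1 = f(t_n, y_n); k2 = f(t_n + h/2, y_n + (h/2)·k1); k3 = f(t_n + h/2, y_n + (h/2)·k2); k4 = f(t_n + h, y_n + h·k3); y_{n+1} = y_n + (h/6)·(k1 + 2k2 + 2k3 + k4).
t=0.000000, y=-1.000000:
  k1 = f(0.000000, -1.000000) = 2.050000
  k2 = f(0.140000, -0.713000) = 1.752727
  k3 = f(0.140000, -0.754618) = 1.794345
  k4 = f(0.280000, -0.497583) = 1.506692
  y ← -1.000000 + (0.28/6)·(k1 + 2k2 + 2k3 + k4) = -0.502961
t=0.280000, y=-0.502961:
  k1 = f(0.280000, -0.502961) = 1.512069
  k2 = f(0.420000, -0.291271) = 1.250015
  k3 = f(0.420000, -0.327959) = 1.286702
  k4 = f(0.560000, -0.142684) = 1.032302
  y ← -0.502961 + (0.28/6)·(k1 + 2k2 + 2k3 + k4) = -0.147463
y(0.56) ≈ -0.1475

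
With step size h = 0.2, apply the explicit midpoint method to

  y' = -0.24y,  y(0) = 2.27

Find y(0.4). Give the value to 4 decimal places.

2.0623

Midpoint: k1 = f(x_n, y_n); k2 = f(x_n + h/2, y_n + (h/2)·k1); y_{n+1} = y_n + h·k2.
x=0.000000, y=2.270000:
  k1 = f(0.000000, 2.270000) = -0.544800
  k2 = f(0.100000, 2.215520) = -0.531725
  y ← 2.270000 + 0.2·(-0.531725) = 2.163655
x=0.200000, y=2.163655:
  k1 = f(0.200000, 2.163655) = -0.519277
  k2 = f(0.300000, 2.111727) = -0.506815
  y ← 2.163655 + 0.2·(-0.506815) = 2.062292
y(0.4) ≈ 2.0623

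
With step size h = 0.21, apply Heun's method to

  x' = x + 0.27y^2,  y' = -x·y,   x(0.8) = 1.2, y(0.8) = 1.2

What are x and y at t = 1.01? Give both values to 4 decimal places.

Heun on (x,y): k1 = f(t_n, state_n); k2 = f(t_n + h, state_n + h·k1); state_{n+1} = state_n + (h/2)·(k1 + k2).
0.800000: (1.200000, 1.200000)
  k1 = (1.588800, -1.440000)
  predictor → (1.533648, 0.897600)
  k2 = (1.751183, -1.376602)
  → (1.550698, 0.904257)
(x(1.01), y(1.01)) ≈ (1.5507, 0.9043)

1.5507, 0.9043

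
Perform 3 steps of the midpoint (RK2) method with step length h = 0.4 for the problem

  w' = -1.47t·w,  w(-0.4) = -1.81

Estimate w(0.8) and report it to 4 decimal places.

-1.2445

Midpoint: k1 = f(t_n, w_n); k2 = f(t_n + h/2, w_n + (h/2)·k1); w_{n+1} = w_n + h·k2.
t=-0.400000, w=-1.810000:
  k1 = f(-0.400000, -1.810000) = -1.064280
  k2 = f(-0.200000, -2.022856) = -0.594720
  w ← -1.810000 + 0.4·(-0.594720) = -2.047888
t=0.000000, w=-2.047888:
  k1 = f(0.000000, -2.047888) = 0.000000
  k2 = f(0.200000, -2.047888) = 0.602079
  w ← -2.047888 + 0.4·0.602079 = -1.807056
t=0.400000, w=-1.807056:
  k1 = f(0.400000, -1.807056) = 1.062549
  k2 = f(0.600000, -1.594546) = 1.406390
  w ← -1.807056 + 0.4·1.406390 = -1.244500
w(0.8) ≈ -1.2445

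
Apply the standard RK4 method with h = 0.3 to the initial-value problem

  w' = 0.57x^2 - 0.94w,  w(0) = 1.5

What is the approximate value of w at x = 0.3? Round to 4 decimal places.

1.1362

RK4: k1 = f(x_n, w_n); k2 = f(x_n + h/2, w_n + (h/2)·k1); k3 = f(x_n + h/2, w_n + (h/2)·k2); k4 = f(x_n + h, w_n + h·k3); w_{n+1} = w_n + (h/6)·(k1 + 2k2 + 2k3 + k4).
x=0.000000, w=1.500000:
  k1 = f(0.000000, 1.500000) = -1.410000
  k2 = f(0.150000, 1.288500) = -1.198365
  k3 = f(0.150000, 1.320245) = -1.228206
  k4 = f(0.300000, 1.131538) = -1.012346
  w ← 1.500000 + (0.3/6)·(k1 + 2k2 + 2k3 + k4) = 1.136226
w(0.3) ≈ 1.1362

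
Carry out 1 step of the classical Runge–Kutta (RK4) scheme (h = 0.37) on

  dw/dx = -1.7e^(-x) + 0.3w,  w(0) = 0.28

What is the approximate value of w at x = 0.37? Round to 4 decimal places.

-0.2451

RK4: k1 = f(x_n, w_n); k2 = f(x_n + h/2, w_n + (h/2)·k1); k3 = f(x_n + h/2, w_n + (h/2)·k2); k4 = f(x_n + h, w_n + h·k3); w_{n+1} = w_n + (h/6)·(k1 + 2k2 + 2k3 + k4).
x=0.000000, w=0.280000:
  k1 = f(0.000000, 0.280000) = -1.616000
  k2 = f(0.185000, -0.018960) = -1.418565
  k3 = f(0.185000, 0.017565) = -1.407608
  k4 = f(0.370000, -0.240815) = -1.246493
  w ← 0.280000 + (0.37/6)·(k1 + 2k2 + 2k3 + k4) = -0.245082
w(0.37) ≈ -0.2451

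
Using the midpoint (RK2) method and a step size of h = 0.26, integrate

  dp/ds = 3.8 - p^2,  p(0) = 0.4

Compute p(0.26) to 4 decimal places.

Midpoint: k1 = f(s_n, p_n); k2 = f(s_n + h/2, p_n + (h/2)·k1); p_{n+1} = p_n + h·k2.
s=0.000000, p=0.400000:
  k1 = f(0.000000, 0.400000) = 3.640000
  k2 = f(0.130000, 0.873200) = 3.037522
  p ← 0.400000 + 0.26·3.037522 = 1.189756
p(0.26) ≈ 1.1898

1.1898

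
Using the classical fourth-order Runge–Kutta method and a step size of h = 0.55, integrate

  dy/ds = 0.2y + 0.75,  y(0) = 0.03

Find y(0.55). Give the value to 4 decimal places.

RK4: k1 = f(s_n, y_n); k2 = f(s_n + h/2, y_n + (h/2)·k1); k3 = f(s_n + h/2, y_n + (h/2)·k2); k4 = f(s_n + h, y_n + h·k3); y_{n+1} = y_n + (h/6)·(k1 + 2k2 + 2k3 + k4).
s=0.000000, y=0.030000:
  k1 = f(0.000000, 0.030000) = 0.756000
  k2 = f(0.275000, 0.237900) = 0.797580
  k3 = f(0.275000, 0.249335) = 0.799867
  k4 = f(0.550000, 0.469927) = 0.843985
  y ← 0.030000 + (0.55/6)·(k1 + 2k2 + 2k3 + k4) = 0.469531
y(0.55) ≈ 0.4695

0.4695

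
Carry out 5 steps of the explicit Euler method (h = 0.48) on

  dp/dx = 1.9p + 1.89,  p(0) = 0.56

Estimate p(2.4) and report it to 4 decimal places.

38.7332

Euler: p_{n+1} = p_n + h·f(x_n, p_n).
x=0.000000, p=0.560000: f=2.954000 → p ← 0.560000 + 0.48·2.954000 = 1.977920
x=0.480000, p=1.977920: f=5.648048 → p ← 1.977920 + 0.48·5.648048 = 4.688983
x=0.960000, p=4.688983: f=10.799068 → p ← 4.688983 + 0.48·10.799068 = 9.872536
x=1.440000, p=9.872536: f=20.647818 → p ← 9.872536 + 0.48·20.647818 = 19.783488
x=1.920000, p=19.783488: f=39.478627 → p ← 19.783488 + 0.48·39.478627 = 38.733229
p(2.4) ≈ 38.7332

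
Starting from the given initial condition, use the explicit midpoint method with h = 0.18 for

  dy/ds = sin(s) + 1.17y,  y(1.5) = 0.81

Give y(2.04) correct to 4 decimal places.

2.2459

Midpoint: k1 = f(s_n, y_n); k2 = f(s_n + h/2, y_n + (h/2)·k1); y_{n+1} = y_n + h·k2.
s=1.500000, y=0.810000:
  k1 = f(1.500000, 0.810000) = 1.945195
  k2 = f(1.590000, 0.985068) = 2.152345
  y ← 0.810000 + 0.18·2.152345 = 1.197422
s=1.680000, y=1.197422:
  k1 = f(1.680000, 1.197422) = 2.395027
  k2 = f(1.770000, 1.412974) = 2.633405
  y ← 1.197422 + 0.18·2.633405 = 1.671435
s=1.860000, y=1.671435:
  k1 = f(1.860000, 1.671435) = 2.914050
  k2 = f(1.950000, 1.933699) = 3.191388
  y ← 1.671435 + 0.18·3.191388 = 2.245885
y(2.04) ≈ 2.2459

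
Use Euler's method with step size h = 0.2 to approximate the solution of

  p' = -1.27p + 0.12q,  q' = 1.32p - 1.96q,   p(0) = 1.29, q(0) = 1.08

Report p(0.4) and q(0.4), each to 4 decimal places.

0.7612, 0.8672

Euler on (p,q): p_{n+1} = p_n + h·p', q_{n+1} = q_n + h·q'.
0.000000: (1.290000, 1.080000); f=(-1.508700, -0.414000) → (0.988260, 0.997200)
0.200000: (0.988260, 0.997200); f=(-1.135426, -0.650009) → (0.761175, 0.867198)
(p(0.4), q(0.4)) ≈ (0.7612, 0.8672)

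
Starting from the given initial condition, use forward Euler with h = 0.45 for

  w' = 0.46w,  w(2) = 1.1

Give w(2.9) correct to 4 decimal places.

1.6025

Euler: w_{n+1} = w_n + h·f(x_n, w_n).
x=2.000000, w=1.100000: f=0.506000 → w ← 1.100000 + 0.45·0.506000 = 1.327700
x=2.450000, w=1.327700: f=0.610742 → w ← 1.327700 + 0.45·0.610742 = 1.602534
w(2.9) ≈ 1.6025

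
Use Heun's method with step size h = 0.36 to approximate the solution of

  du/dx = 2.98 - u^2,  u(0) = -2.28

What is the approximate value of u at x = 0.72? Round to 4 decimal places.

Heun: k1 = f(x_n, u_n); k2 = f(x_n + h, u_n + h·k1); u_{n+1} = u_n + (h/2)·(k1 + k2).
x=0.000000, u=-2.280000:
  k1 = f(0.000000, -2.280000) = -2.218400
  k2 = f(0.360000, -3.078624) = -6.497926
  u ← -2.280000 + (0.36/2)·(-2.218400 + (-6.497926)) = -3.848939
x=0.360000, u=-3.848939:
  k1 = f(0.360000, -3.848939) = -11.834329
  k2 = f(0.720000, -8.109297) = -62.780697
  u ← -3.848939 + (0.36/2)·(-11.834329 + (-62.780697)) = -17.279643
u(0.72) ≈ -17.2796

-17.2796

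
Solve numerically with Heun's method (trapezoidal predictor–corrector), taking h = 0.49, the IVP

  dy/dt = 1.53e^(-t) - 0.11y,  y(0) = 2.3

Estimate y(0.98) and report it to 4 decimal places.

Heun: k1 = f(t_n, y_n); k2 = f(t_n + h, y_n + h·k1); y_{n+1} = y_n + (h/2)·(k1 + k2).
t=0.000000, y=2.300000:
  k1 = f(0.000000, 2.300000) = 1.277000
  k2 = f(0.490000, 2.925730) = 0.615488
  y ← 2.300000 + (0.49/2)·(1.277000 + 0.615488) = 2.763660
t=0.490000, y=2.763660:
  k1 = f(0.490000, 2.763660) = 0.633316
  k2 = f(0.980000, 3.073984) = 0.236088
  y ← 2.763660 + (0.49/2)·(0.633316 + 0.236088) = 2.976663
y(0.98) ≈ 2.9767

2.9767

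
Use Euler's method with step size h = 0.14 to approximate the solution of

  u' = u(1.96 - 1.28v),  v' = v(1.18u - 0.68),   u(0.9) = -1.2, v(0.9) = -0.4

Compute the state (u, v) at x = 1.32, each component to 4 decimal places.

Euler on (u,v): u_{n+1} = u_n + h·u', v_{n+1} = v_n + h·v'.
0.900000: (-1.200000, -0.400000); f=(-2.966400, 0.838400) → (-1.615296, -0.282624)
1.040000: (-1.615296, -0.282624); f=(-3.750328, 0.730880) → (-2.140342, -0.180301)
1.180000: (-2.140342, -0.180301); f=(-4.689029, 0.577973) → (-2.796806, -0.099385)
(u(1.32), v(1.32)) ≈ (-2.7968, -0.0994)

-2.7968, -0.0994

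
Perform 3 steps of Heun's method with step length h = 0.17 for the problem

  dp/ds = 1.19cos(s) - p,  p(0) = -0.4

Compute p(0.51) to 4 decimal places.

0.2079

Heun: k1 = f(s_n, p_n); k2 = f(s_n + h, p_n + h·k1); p_{n+1} = p_n + (h/2)·(k1 + k2).
s=0.000000, p=-0.400000:
  k1 = f(0.000000, -0.400000) = 1.590000
  k2 = f(0.170000, -0.129700) = 1.302546
  p ← -0.400000 + (0.17/2)·(1.590000 + 1.302546) = -0.154134
s=0.170000, p=-0.154134:
  k1 = f(0.170000, -0.154134) = 1.326979
  k2 = f(0.340000, 0.071453) = 1.050425
  p ← -0.154134 + (0.17/2)·(1.326979 + 1.050425) = 0.047946
s=0.340000, p=0.047946:
  k1 = f(0.340000, 0.047946) = 1.073932
  k2 = f(0.510000, 0.230514) = 0.808052
  p ← 0.047946 + (0.17/2)·(1.073932 + 0.808052) = 0.207914
p(0.51) ≈ 0.2079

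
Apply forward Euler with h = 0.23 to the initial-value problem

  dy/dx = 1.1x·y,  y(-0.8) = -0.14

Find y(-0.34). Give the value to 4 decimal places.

Euler: y_{n+1} = y_n + h·f(x_n, y_n).
x=-0.800000, y=-0.140000: f=0.123200 → y ← -0.140000 + 0.23·0.123200 = -0.111664
x=-0.570000, y=-0.111664: f=0.070013 → y ← -0.111664 + 0.23·0.070013 = -0.095561
y(-0.34) ≈ -0.0956

-0.0956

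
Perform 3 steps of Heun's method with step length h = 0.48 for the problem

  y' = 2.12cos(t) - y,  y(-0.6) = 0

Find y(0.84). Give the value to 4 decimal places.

Heun: k1 = f(t_n, y_n); k2 = f(t_n + h, y_n + h·k1); y_{n+1} = y_n + (h/2)·(k1 + k2).
t=-0.600000, y=0.000000:
  k1 = f(-0.600000, 0.000000) = 1.749712
  k2 = f(-0.120000, 0.839862) = 1.264893
  y ← 0.000000 + (0.48/2)·(1.749712 + 1.264893) = 0.723505
t=-0.120000, y=0.723505:
  k1 = f(-0.120000, 0.723505) = 1.381249
  k2 = f(0.360000, 1.386505) = 0.597597
  y ← 0.723505 + (0.48/2)·(1.381249 + 0.597597) = 1.198428
t=0.360000, y=1.198428:
  k1 = f(0.360000, 1.198428) = 0.785673
  k2 = f(0.840000, 1.575551) = -0.160530
  y ← 1.198428 + (0.48/2)·(0.785673 + (-0.160530)) = 1.348462
y(0.84) ≈ 1.3485

1.3485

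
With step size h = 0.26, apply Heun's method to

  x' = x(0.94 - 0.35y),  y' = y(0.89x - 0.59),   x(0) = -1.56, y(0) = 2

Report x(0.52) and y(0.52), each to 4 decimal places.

Heun on (x,y): k1 = f(t_n, state_n); k2 = f(t_n + h, state_n + h·k1); state_{n+1} = state_n + (h/2)·(k1 + k2).
0.000000: (-1.560000, 2.000000)
  k1 = (-0.374400, -3.956800)
  predictor → (-1.657344, 0.971232)
  k2 = (-0.994520, -2.005629)
  → (-1.737960, 1.224884)
0.260000: (-1.737960, 1.224884)
  k1 = (-0.888602, -2.617313)
  predictor → (-1.968996, 0.544383)
  k2 = (-1.475696, -1.275166)
  → (-2.045318, 0.718862)
(x(0.52), y(0.52)) ≈ (-2.0453, 0.7189)

-2.0453, 0.7189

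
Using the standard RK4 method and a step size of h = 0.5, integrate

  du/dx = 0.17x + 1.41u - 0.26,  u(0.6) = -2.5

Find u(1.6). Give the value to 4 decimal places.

RK4: k1 = f(x_n, u_n); k2 = f(x_n + h/2, u_n + (h/2)·k1); k3 = f(x_n + h/2, u_n + (h/2)·k2); k4 = f(x_n + h, u_n + h·k3); u_{n+1} = u_n + (h/6)·(k1 + 2k2 + 2k3 + k4).
x=0.600000, u=-2.500000:
  k1 = f(0.600000, -2.500000) = -3.683000
  k2 = f(0.850000, -3.420750) = -4.938757
  k3 = f(0.850000, -3.734689) = -5.381412
  k4 = f(1.100000, -5.190706) = -7.391895
  u ← -2.500000 + (0.5/6)·(k1 + 2k2 + 2k3 + k4) = -5.142936
x=1.100000, u=-5.142936:
  k1 = f(1.100000, -5.142936) = -7.324540
  k2 = f(1.350000, -6.974071) = -9.863940
  k3 = f(1.350000, -7.608921) = -10.759079
  k4 = f(1.600000, -10.522476) = -14.824691
  u ← -5.142936 + (0.5/6)·(k1 + 2k2 + 2k3 + k4) = -10.425875
u(1.6) ≈ -10.4259

-10.4259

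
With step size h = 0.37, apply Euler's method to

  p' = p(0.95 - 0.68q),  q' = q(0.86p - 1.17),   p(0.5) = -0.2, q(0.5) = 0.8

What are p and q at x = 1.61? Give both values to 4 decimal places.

Euler on (p,q): p_{n+1} = p_n + h·p', q_{n+1} = q_n + h·q'.
0.500000: (-0.200000, 0.800000); f=(-0.081200, -1.073600) → (-0.230044, 0.402768)
0.870000: (-0.230044, 0.402768); f=(-0.155537, -0.550921) → (-0.287593, 0.198927)
1.240000: (-0.287593, 0.198927); f=(-0.234310, -0.281945) → (-0.374287, 0.094607)
(p(1.61), q(1.61)) ≈ (-0.3743, 0.0946)

-0.3743, 0.0946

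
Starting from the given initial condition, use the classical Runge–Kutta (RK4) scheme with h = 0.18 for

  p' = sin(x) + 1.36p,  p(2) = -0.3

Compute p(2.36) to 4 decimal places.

-0.1068

RK4: k1 = f(x_n, p_n); k2 = f(x_n + h/2, p_n + (h/2)·k1); k3 = f(x_n + h/2, p_n + (h/2)·k2); k4 = f(x_n + h, p_n + h·k3); p_{n+1} = p_n + (h/6)·(k1 + 2k2 + 2k3 + k4).
x=2.000000, p=-0.300000:
  k1 = f(2.000000, -0.300000) = 0.501297
  k2 = f(2.090000, -0.254883) = 0.521573
  k3 = f(2.090000, -0.253058) = 0.524055
  k4 = f(2.180000, -0.205670) = 0.540393
  p ← -0.300000 + (0.18/6)·(k1 + 2k2 + 2k3 + k4) = -0.206012
x=2.180000, p=-0.206012:
  k1 = f(2.180000, -0.206012) = 0.539928
  k2 = f(2.270000, -0.157418) = 0.551266
  k3 = f(2.270000, -0.156398) = 0.552654
  k4 = f(2.360000, -0.106534) = 0.559525
  p ← -0.206012 + (0.18/6)·(k1 + 2k2 + 2k3 + k4) = -0.106793
p(2.36) ≈ -0.1068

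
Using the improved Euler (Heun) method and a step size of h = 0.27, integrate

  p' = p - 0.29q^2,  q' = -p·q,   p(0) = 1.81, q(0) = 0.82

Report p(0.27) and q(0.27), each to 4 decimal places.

Heun on (p,q): k1 = f(t_n, state_n); k2 = f(t_n + h, state_n + h·k1); state_{n+1} = state_n + (h/2)·(k1 + k2).
0.000000: (1.810000, 0.820000)
  k1 = (1.615004, -1.484200)
  predictor → (2.246051, 0.419266)
  k2 = (2.195074, -0.941693)
  → (2.324360, 0.492504)
(p(0.27), q(0.27)) ≈ (2.3244, 0.4925)

2.3244, 0.4925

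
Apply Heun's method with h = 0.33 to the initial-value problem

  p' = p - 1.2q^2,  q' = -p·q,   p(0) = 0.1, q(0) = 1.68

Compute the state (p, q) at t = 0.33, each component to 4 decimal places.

-1.1274, 1.9162

Heun on (p,q): k1 = f(t_n, state_n); k2 = f(t_n + h, state_n + h·k1); state_{n+1} = state_n + (h/2)·(k1 + k2).
0.000000: (0.100000, 1.680000)
  k1 = (-3.286880, -0.168000)
  predictor → (-0.984670, 1.624560)
  k2 = (-4.151705, 1.599656)
  → (-1.127366, 1.916223)
(p(0.33), q(0.33)) ≈ (-1.1274, 1.9162)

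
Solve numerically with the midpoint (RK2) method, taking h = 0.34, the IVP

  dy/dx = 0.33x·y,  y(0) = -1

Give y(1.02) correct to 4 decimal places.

-1.1853

Midpoint: k1 = f(x_n, y_n); k2 = f(x_n + h/2, y_n + (h/2)·k1); y_{n+1} = y_n + h·k2.
x=0.000000, y=-1.000000:
  k1 = f(0.000000, -1.000000) = 0.000000
  k2 = f(0.170000, -1.000000) = -0.056100
  y ← -1.000000 + 0.34·(-0.056100) = -1.019074
x=0.340000, y=-1.019074:
  k1 = f(0.340000, -1.019074) = -0.114340
  k2 = f(0.510000, -1.038512) = -0.174782
  y ← -1.019074 + 0.34·(-0.174782) = -1.078500
x=0.680000, y=-1.078500:
  k1 = f(0.680000, -1.078500) = -0.242015
  k2 = f(0.850000, -1.119642) = -0.314060
  y ← -1.078500 + 0.34·(-0.314060) = -1.185280
y(1.02) ≈ -1.1853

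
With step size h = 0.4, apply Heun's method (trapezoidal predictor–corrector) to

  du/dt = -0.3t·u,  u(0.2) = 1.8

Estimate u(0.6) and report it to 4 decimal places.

Heun: k1 = f(t_n, u_n); k2 = f(t_n + h, u_n + h·k1); u_{n+1} = u_n + (h/2)·(k1 + k2).
t=0.200000, u=1.800000:
  k1 = f(0.200000, 1.800000) = -0.108000
  k2 = f(0.600000, 1.756800) = -0.316224
  u ← 1.800000 + (0.4/2)·(-0.108000 + (-0.316224)) = 1.715155
u(0.6) ≈ 1.7152

1.7152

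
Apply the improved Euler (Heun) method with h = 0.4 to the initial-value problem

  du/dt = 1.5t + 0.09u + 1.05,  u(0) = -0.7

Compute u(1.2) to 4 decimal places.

1.6657

Heun: k1 = f(t_n, u_n); k2 = f(t_n + h, u_n + h·k1); u_{n+1} = u_n + (h/2)·(k1 + k2).
t=0.000000, u=-0.700000:
  k1 = f(0.000000, -0.700000) = 0.987000
  k2 = f(0.400000, -0.305200) = 1.622532
  u ← -0.700000 + (0.4/2)·(0.987000 + 1.622532) = -0.178094
t=0.400000, u=-0.178094:
  k1 = f(0.400000, -0.178094) = 1.633972
  k2 = f(0.800000, 0.475495) = 2.292795
  u ← -0.178094 + (0.4/2)·(1.633972 + 2.292795) = 0.607260
t=0.800000, u=0.607260:
  k1 = f(0.800000, 0.607260) = 2.304653
  k2 = f(1.200000, 1.529121) = 2.987621
  u ← 0.607260 + (0.4/2)·(2.304653 + 2.987621) = 1.665714
u(1.2) ≈ 1.6657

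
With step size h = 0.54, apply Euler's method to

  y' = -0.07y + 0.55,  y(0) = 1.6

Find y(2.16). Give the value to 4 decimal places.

2.4938

Euler: y_{n+1} = y_n + h·f(s_n, y_n).
s=0.000000, y=1.600000: f=0.438000 → y ← 1.600000 + 0.54·0.438000 = 1.836520
s=0.540000, y=1.836520: f=0.421444 → y ← 1.836520 + 0.54·0.421444 = 2.064100
s=1.080000, y=2.064100: f=0.405513 → y ← 2.064100 + 0.54·0.405513 = 2.283077
s=1.620000, y=2.283077: f=0.390185 → y ← 2.283077 + 0.54·0.390185 = 2.493776
y(2.16) ≈ 2.4938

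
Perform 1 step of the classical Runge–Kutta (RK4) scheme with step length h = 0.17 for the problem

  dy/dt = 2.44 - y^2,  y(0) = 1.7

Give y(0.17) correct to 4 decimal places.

1.6418

RK4: k1 = f(t_n, y_n); k2 = f(t_n + h/2, y_n + (h/2)·k1); k3 = f(t_n + h/2, y_n + (h/2)·k2); k4 = f(t_n + h, y_n + h·k3); y_{n+1} = y_n + (h/6)·(k1 + 2k2 + 2k3 + k4).
t=0.000000, y=1.700000:
  k1 = f(0.000000, 1.700000) = -0.450000
  k2 = f(0.085000, 1.661750) = -0.321413
  k3 = f(0.085000, 1.672680) = -0.357858
  k4 = f(0.170000, 1.639164) = -0.246859
  y ← 1.700000 + (0.17/6)·(k1 + 2k2 + 2k3 + k4) = 1.641764
y(0.17) ≈ 1.6418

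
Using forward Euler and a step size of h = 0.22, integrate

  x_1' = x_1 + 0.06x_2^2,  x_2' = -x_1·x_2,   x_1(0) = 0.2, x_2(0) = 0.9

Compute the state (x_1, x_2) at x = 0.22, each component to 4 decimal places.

Euler on (x_1,x_2): x_1_{n+1} = x_1_n + h·x_1', x_2_{n+1} = x_2_n + h·x_2'.
0.000000: (0.200000, 0.900000); f=(0.248600, -0.180000) → (0.254692, 0.860400)
(x_1(0.22), x_2(0.22)) ≈ (0.2547, 0.8604)

0.2547, 0.8604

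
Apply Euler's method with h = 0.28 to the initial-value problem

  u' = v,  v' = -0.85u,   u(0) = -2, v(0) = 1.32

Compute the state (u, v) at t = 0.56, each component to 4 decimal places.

-1.1275, 2.1840

Euler on (u,v): u_{n+1} = u_n + h·u', v_{n+1} = v_n + h·v'.
0.000000: (-2.000000, 1.320000); f=(1.320000, 1.700000) → (-1.630400, 1.796000)
0.280000: (-1.630400, 1.796000); f=(1.796000, 1.385840) → (-1.127520, 2.184035)
(u(0.56), v(0.56)) ≈ (-1.1275, 2.1840)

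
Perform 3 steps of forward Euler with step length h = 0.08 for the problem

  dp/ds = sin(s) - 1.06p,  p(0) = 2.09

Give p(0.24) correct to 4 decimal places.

Euler: p_{n+1} = p_n + h·f(s_n, p_n).
s=0.000000, p=2.090000: f=-2.215400 → p ← 2.090000 + 0.08·(-2.215400) = 1.912768
s=0.080000, p=1.912768: f=-1.947619 → p ← 1.912768 + 0.08·(-1.947619) = 1.756958
s=0.160000, p=1.756958: f=-1.703058 → p ← 1.756958 + 0.08·(-1.703058) = 1.620714
p(0.24) ≈ 1.6207

1.6207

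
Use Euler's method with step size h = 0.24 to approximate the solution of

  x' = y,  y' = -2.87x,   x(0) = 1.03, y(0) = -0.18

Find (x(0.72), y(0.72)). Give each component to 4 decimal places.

Euler on (x,y): x_{n+1} = x_n + h·x', y_{n+1} = y_n + h·y'.
0.000000: (1.030000, -0.180000); f=(-0.180000, -2.956100) → (0.986800, -0.889464)
0.240000: (0.986800, -0.889464); f=(-0.889464, -2.832116) → (0.773329, -1.569172)
0.480000: (0.773329, -1.569172); f=(-1.569172, -2.219453) → (0.396727, -2.101841)
(x(0.72), y(0.72)) ≈ (0.3967, -2.1018)

0.3967, -2.1018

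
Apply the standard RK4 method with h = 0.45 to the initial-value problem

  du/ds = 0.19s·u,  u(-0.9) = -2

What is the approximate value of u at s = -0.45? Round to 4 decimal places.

-1.8878

RK4: k1 = f(s_n, u_n); k2 = f(s_n + h/2, u_n + (h/2)·k1); k3 = f(s_n + h/2, u_n + (h/2)·k2); k4 = f(s_n + h, u_n + h·k3); u_{n+1} = u_n + (h/6)·(k1 + 2k2 + 2k3 + k4).
s=-0.900000, u=-2.000000:
  k1 = f(-0.900000, -2.000000) = 0.342000
  k2 = f(-0.675000, -1.923050) = 0.246631
  k3 = f(-0.675000, -1.944508) = 0.249383
  k4 = f(-0.450000, -1.887778) = 0.161405
  u ← -2.000000 + (0.45/6)·(k1 + 2k2 + 2k3 + k4) = -1.887842
u(-0.45) ≈ -1.8878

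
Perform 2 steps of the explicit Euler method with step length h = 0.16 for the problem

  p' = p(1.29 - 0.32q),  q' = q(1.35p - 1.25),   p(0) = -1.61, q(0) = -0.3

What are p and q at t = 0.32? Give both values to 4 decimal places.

Euler on (p,q): p_{n+1} = p_n + h·p', q_{n+1} = q_n + h·q'.
0.000000: (-1.610000, -0.300000); f=(-2.231460, 1.027050) → (-1.967034, -0.135672)
0.160000: (-1.967034, -0.135672); f=(-2.622872, 0.529866) → (-2.386693, -0.050893)
(p(0.32), q(0.32)) ≈ (-2.3867, -0.0509)

-2.3867, -0.0509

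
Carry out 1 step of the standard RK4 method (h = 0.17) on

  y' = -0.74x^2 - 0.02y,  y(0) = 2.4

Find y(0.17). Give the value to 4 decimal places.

RK4: k1 = f(x_n, y_n); k2 = f(x_n + h/2, y_n + (h/2)·k1); k3 = f(x_n + h/2, y_n + (h/2)·k2); k4 = f(x_n + h, y_n + h·k3); y_{n+1} = y_n + (h/6)·(k1 + 2k2 + 2k3 + k4).
x=0.000000, y=2.400000:
  k1 = f(0.000000, 2.400000) = -0.048000
  k2 = f(0.085000, 2.395920) = -0.053265
  k3 = f(0.085000, 2.395472) = -0.053256
  k4 = f(0.170000, 2.390946) = -0.069205
  y ← 2.400000 + (0.17/6)·(k1 + 2k2 + 2k3 + k4) = 2.390643
y(0.17) ≈ 2.3906

2.3906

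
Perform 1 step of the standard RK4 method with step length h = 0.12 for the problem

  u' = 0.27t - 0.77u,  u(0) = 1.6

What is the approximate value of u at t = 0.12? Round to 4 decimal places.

1.4607

RK4: k1 = f(t_n, u_n); k2 = f(t_n + h/2, u_n + (h/2)·k1); k3 = f(t_n + h/2, u_n + (h/2)·k2); k4 = f(t_n + h, u_n + h·k3); u_{n+1} = u_n + (h/6)·(k1 + 2k2 + 2k3 + k4).
t=0.000000, u=1.600000:
  k1 = f(0.000000, 1.600000) = -1.232000
  k2 = f(0.060000, 1.526080) = -1.158882
  k3 = f(0.060000, 1.530467) = -1.162260
  k4 = f(0.120000, 1.460529) = -1.092207
  u ← 1.600000 + (0.12/6)·(k1 + 2k2 + 2k3 + k4) = 1.460670
u(0.12) ≈ 1.4607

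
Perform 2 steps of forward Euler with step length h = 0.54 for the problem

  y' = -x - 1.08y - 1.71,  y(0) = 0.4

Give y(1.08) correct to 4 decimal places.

Euler: y_{n+1} = y_n + h·f(x_n, y_n).
x=0.000000, y=0.400000: f=-2.142000 → y ← 0.400000 + 0.54·(-2.142000) = -0.756680
x=0.540000, y=-0.756680: f=-1.432786 → y ← -0.756680 + 0.54·(-1.432786) = -1.530384
y(1.08) ≈ -1.5304

-1.5304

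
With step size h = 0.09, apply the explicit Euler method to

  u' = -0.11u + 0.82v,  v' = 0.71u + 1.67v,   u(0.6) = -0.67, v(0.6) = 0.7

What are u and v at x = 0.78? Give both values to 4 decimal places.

Euler on (u,v): u_{n+1} = u_n + h·u', v_{n+1} = v_n + h·v'.
0.600000: (-0.670000, 0.700000); f=(0.647700, 0.693300) → (-0.611707, 0.762397)
0.690000: (-0.611707, 0.762397); f=(0.692453, 0.838891) → (-0.549386, 0.837897)
(u(0.78), v(0.78)) ≈ (-0.5494, 0.8379)

-0.5494, 0.8379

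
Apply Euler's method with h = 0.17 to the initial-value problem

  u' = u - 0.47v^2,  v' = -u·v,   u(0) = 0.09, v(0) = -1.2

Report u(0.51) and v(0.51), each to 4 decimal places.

-0.2558, -1.2083

Euler on (u,v): u_{n+1} = u_n + h·u', v_{n+1} = v_n + h·v'.
0.000000: (0.090000, -1.200000); f=(-0.586800, 0.108000) → (-0.009756, -1.181640)
0.170000: (-0.009756, -1.181640); f=(-0.666004, -0.011528) → (-0.122977, -1.183600)
0.340000: (-0.122977, -1.183600); f=(-0.781404, -0.145555) → (-0.255815, -1.208344)
(u(0.51), v(0.51)) ≈ (-0.2558, -1.2083)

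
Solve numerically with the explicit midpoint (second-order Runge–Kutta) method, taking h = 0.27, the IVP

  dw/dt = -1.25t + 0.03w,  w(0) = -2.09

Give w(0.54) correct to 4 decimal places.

-2.3071

Midpoint: k1 = f(t_n, w_n); k2 = f(t_n + h/2, w_n + (h/2)·k1); w_{n+1} = w_n + h·k2.
t=0.000000, w=-2.090000:
  k1 = f(0.000000, -2.090000) = -0.062700
  k2 = f(0.135000, -2.098464) = -0.231704
  w ← -2.090000 + 0.27·(-0.231704) = -2.152560
t=0.270000, w=-2.152560:
  k1 = f(0.270000, -2.152560) = -0.402077
  k2 = f(0.405000, -2.206840) = -0.572455
  w ← -2.152560 + 0.27·(-0.572455) = -2.307123
w(0.54) ≈ -2.3071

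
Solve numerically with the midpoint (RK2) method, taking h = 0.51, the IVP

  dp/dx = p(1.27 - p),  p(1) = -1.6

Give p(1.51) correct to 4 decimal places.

-7.3106

Midpoint: k1 = f(x_n, p_n); k2 = f(x_n + h/2, p_n + (h/2)·k1); p_{n+1} = p_n + h·k2.
x=1.000000, p=-1.600000:
  k1 = f(1.000000, -1.600000) = -4.592000
  k2 = f(1.255000, -2.770960) = -11.197339
  p ← -1.600000 + 0.51·(-11.197339) = -7.310643
p(1.51) ≈ -7.3106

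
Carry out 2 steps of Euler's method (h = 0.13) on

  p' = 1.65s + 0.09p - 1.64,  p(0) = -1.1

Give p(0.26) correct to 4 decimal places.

Euler: p_{n+1} = p_n + h·f(s_n, p_n).
s=0.000000, p=-1.100000: f=-1.739000 → p ← -1.100000 + 0.13·(-1.739000) = -1.326070
s=0.130000, p=-1.326070: f=-1.544846 → p ← -1.326070 + 0.13·(-1.544846) = -1.526900
p(0.26) ≈ -1.5269

-1.5269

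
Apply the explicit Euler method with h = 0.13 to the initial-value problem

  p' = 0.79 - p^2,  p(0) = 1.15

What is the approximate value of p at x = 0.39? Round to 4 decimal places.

0.9960

Euler: p_{n+1} = p_n + h·f(x_n, p_n).
x=0.000000, p=1.150000: f=-0.532500 → p ← 1.150000 + 0.13·(-0.532500) = 1.080775
x=0.130000, p=1.080775: f=-0.378075 → p ← 1.080775 + 0.13·(-0.378075) = 1.031625
x=0.260000, p=1.031625: f=-0.274251 → p ← 1.031625 + 0.13·(-0.274251) = 0.995973
p(0.39) ≈ 0.9960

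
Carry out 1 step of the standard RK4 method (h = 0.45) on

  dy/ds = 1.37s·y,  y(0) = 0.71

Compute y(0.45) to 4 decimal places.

0.8156

RK4: k1 = f(s_n, y_n); k2 = f(s_n + h/2, y_n + (h/2)·k1); k3 = f(s_n + h/2, y_n + (h/2)·k2); k4 = f(s_n + h, y_n + h·k3); y_{n+1} = y_n + (h/6)·(k1 + 2k2 + 2k3 + k4).
s=0.000000, y=0.710000:
  k1 = f(0.000000, 0.710000) = 0.000000
  k2 = f(0.225000, 0.710000) = 0.218858
  k3 = f(0.225000, 0.759243) = 0.234037
  k4 = f(0.450000, 0.815316) = 0.502643
  y ← 0.710000 + (0.45/6)·(k1 + 2k2 + 2k3 + k4) = 0.815632
y(0.45) ≈ 0.8156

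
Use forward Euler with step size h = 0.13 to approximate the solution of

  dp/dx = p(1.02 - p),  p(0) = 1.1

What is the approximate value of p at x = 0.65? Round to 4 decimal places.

Euler: p_{n+1} = p_n + h·f(x_n, p_n).
x=0.000000, p=1.100000: f=-0.088000 → p ← 1.100000 + 0.13·(-0.088000) = 1.088560
x=0.130000, p=1.088560: f=-0.074632 → p ← 1.088560 + 0.13·(-0.074632) = 1.078858
x=0.260000, p=1.078858: f=-0.063499 → p ← 1.078858 + 0.13·(-0.063499) = 1.070603
x=0.390000, p=1.070603: f=-0.054176 → p ← 1.070603 + 0.13·(-0.054176) = 1.063560
x=0.520000, p=1.063560: f=-0.046329 → p ← 1.063560 + 0.13·(-0.046329) = 1.057537
p(0.65) ≈ 1.0575

1.0575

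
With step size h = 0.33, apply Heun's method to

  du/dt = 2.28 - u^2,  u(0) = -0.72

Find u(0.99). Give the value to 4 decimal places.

1.0507

Heun: k1 = f(t_n, u_n); k2 = f(t_n + h, u_n + h·k1); u_{n+1} = u_n + (h/2)·(k1 + k2).
t=0.000000, u=-0.720000:
  k1 = f(0.000000, -0.720000) = 1.761600
  k2 = f(0.330000, -0.138672) = 2.260770
  u ← -0.720000 + (0.33/2)·(1.761600 + 2.260770) = -0.056309
t=0.330000, u=-0.056309:
  k1 = f(0.330000, -0.056309) = 2.276829
  k2 = f(0.660000, 0.695045) = 1.796913
  u ← -0.056309 + (0.33/2)·(2.276829 + 1.796913) = 0.615859
t=0.660000, u=0.615859:
  k1 = f(0.660000, 0.615859) = 1.900718
  k2 = f(0.990000, 1.243096) = 0.734713
  u ← 0.615859 + (0.33/2)·(1.900718 + 0.734713) = 1.050705
u(0.99) ≈ 1.0507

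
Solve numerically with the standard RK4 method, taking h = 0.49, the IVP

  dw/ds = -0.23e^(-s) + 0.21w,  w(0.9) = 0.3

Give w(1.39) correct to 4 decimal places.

RK4: k1 = f(s_n, w_n); k2 = f(s_n + h/2, w_n + (h/2)·k1); k3 = f(s_n + h/2, w_n + (h/2)·k2); k4 = f(s_n + h, w_n + h·k3); w_{n+1} = w_n + (h/6)·(k1 + 2k2 + 2k3 + k4).
s=0.900000, w=0.300000:
  k1 = f(0.900000, 0.300000) = -0.030511
  k2 = f(1.145000, 0.292525) = -0.011761
  k3 = f(1.145000, 0.297118) = -0.010797
  k4 = f(1.390000, 0.294710) = 0.004602
  w ← 0.300000 + (0.49/6)·(k1 + 2k2 + 2k3 + k4) = 0.294200
w(1.39) ≈ 0.2942

0.2942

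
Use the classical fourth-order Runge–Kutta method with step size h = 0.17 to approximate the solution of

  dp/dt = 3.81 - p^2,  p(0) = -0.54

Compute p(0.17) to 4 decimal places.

RK4: k1 = f(t_n, p_n); k2 = f(t_n + h/2, p_n + (h/2)·k1); k3 = f(t_n + h/2, p_n + (h/2)·k2); k4 = f(t_n + h, p_n + h·k3); p_{n+1} = p_n + (h/6)·(k1 + 2k2 + 2k3 + k4).
t=0.000000, p=-0.540000:
  k1 = f(0.000000, -0.540000) = 3.518400
  k2 = f(0.085000, -0.240936) = 3.751950
  k3 = f(0.085000, -0.221084) = 3.761122
  k4 = f(0.170000, 0.099391) = 3.800121
  p ← -0.540000 + (0.17/6)·(k1 + 2k2 + 2k3 + k4) = 0.093099
p(0.17) ≈ 0.0931

0.0931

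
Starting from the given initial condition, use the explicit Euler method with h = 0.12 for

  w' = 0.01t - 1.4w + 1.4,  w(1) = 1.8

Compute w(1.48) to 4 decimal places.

1.3878

Euler: w_{n+1} = w_n + h·f(t_n, w_n).
t=1.000000, w=1.800000: f=-1.110000 → w ← 1.800000 + 0.12·(-1.110000) = 1.666800
t=1.120000, w=1.666800: f=-0.922320 → w ← 1.666800 + 0.12·(-0.922320) = 1.556122
t=1.240000, w=1.556122: f=-0.766170 → w ← 1.556122 + 0.12·(-0.766170) = 1.464181
t=1.360000, w=1.464181: f=-0.636254 → w ← 1.464181 + 0.12·(-0.636254) = 1.387831
w(1.48) ≈ 1.3878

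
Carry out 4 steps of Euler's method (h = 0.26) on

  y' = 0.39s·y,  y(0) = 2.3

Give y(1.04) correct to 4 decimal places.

Euler: y_{n+1} = y_n + h·f(s_n, y_n).
s=0.000000, y=2.300000: f=0.000000 → y ← 2.300000 + 0.26·0.000000 = 2.300000
s=0.260000, y=2.300000: f=0.233220 → y ← 2.300000 + 0.26·0.233220 = 2.360637
s=0.520000, y=2.360637: f=0.478737 → y ← 2.360637 + 0.26·0.478737 = 2.485109
s=0.780000, y=2.485109: f=0.755970 → y ← 2.485109 + 0.26·0.755970 = 2.681661
y(1.04) ≈ 2.6817

2.6817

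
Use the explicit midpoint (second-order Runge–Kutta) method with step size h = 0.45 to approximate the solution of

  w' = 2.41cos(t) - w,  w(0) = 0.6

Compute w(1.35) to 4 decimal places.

1.2348

Midpoint: k1 = f(t_n, w_n); k2 = f(t_n + h/2, w_n + (h/2)·k1); w_{n+1} = w_n + h·k2.
t=0.000000, w=0.600000:
  k1 = f(0.000000, 0.600000) = 1.810000
  k2 = f(0.225000, 1.007250) = 1.342004
  w ← 0.600000 + 0.45·1.342004 = 1.203902
t=0.450000, w=1.203902:
  k1 = f(0.450000, 1.203902) = 0.966176
  k2 = f(0.675000, 1.421291) = 0.460212
  w ← 1.203902 + 0.45·0.460212 = 1.410997
t=0.900000, w=1.410997:
  k1 = f(0.900000, 1.410997) = 0.087083
  k2 = f(1.125000, 1.430591) = -0.391456
  w ← 1.410997 + 0.45·(-0.391456) = 1.234842
w(1.35) ≈ 1.2348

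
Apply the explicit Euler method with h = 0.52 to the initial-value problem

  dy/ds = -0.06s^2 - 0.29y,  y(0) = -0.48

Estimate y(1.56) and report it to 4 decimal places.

-0.3349

Euler: y_{n+1} = y_n + h·f(s_n, y_n).
s=0.000000, y=-0.480000: f=0.139200 → y ← -0.480000 + 0.52·0.139200 = -0.407616
s=0.520000, y=-0.407616: f=0.101985 → y ← -0.407616 + 0.52·0.101985 = -0.354584
s=1.040000, y=-0.354584: f=0.037933 → y ← -0.354584 + 0.52·0.037933 = -0.334859
y(1.56) ≈ -0.3349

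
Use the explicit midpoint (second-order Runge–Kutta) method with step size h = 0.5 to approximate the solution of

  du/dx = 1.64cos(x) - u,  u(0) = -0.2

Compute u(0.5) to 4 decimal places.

0.4645

Midpoint: k1 = f(x_n, u_n); k2 = f(x_n + h/2, u_n + (h/2)·k1); u_{n+1} = u_n + h·k2.
x=0.000000, u=-0.200000:
  k1 = f(0.000000, -0.200000) = 1.840000
  k2 = f(0.250000, 0.260000) = 1.329016
  u ← -0.200000 + 0.5·1.329016 = 0.464508
u(0.5) ≈ 0.4645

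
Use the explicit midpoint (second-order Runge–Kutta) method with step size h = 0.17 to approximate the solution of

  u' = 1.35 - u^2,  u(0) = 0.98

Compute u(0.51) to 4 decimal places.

1.1012

Midpoint: k1 = f(t_n, u_n); k2 = f(t_n + h/2, u_n + (h/2)·k1); u_{n+1} = u_n + h·k2.
t=0.000000, u=0.980000:
  k1 = f(0.000000, 0.980000) = 0.389600
  k2 = f(0.085000, 1.013116) = 0.323596
  u ← 0.980000 + 0.17·0.323596 = 1.035011
t=0.170000, u=1.035011:
  k1 = f(0.170000, 1.035011) = 0.278752
  k2 = f(0.255000, 1.058705) = 0.229143
  u ← 1.035011 + 0.17·0.229143 = 1.073966
t=0.340000, u=1.073966:
  k1 = f(0.340000, 1.073966) = 0.196598
  k2 = f(0.425000, 1.090676) = 0.160425
  u ← 1.073966 + 0.17·0.160425 = 1.101238
u(0.51) ≈ 1.1012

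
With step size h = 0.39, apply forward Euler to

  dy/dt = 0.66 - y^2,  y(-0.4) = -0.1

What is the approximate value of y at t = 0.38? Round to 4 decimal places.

Euler: y_{n+1} = y_n + h·f(t_n, y_n).
t=-0.400000, y=-0.100000: f=0.650000 → y ← -0.100000 + 0.39·0.650000 = 0.153500
t=-0.010000, y=0.153500: f=0.636438 → y ← 0.153500 + 0.39·0.636438 = 0.401711
y(0.38) ≈ 0.4017

0.4017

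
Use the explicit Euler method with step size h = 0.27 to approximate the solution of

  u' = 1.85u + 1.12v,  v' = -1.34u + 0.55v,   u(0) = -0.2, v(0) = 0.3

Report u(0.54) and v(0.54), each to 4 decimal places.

Euler on (u,v): u_{n+1} = u_n + h·u', v_{n+1} = v_n + h·v'.
0.000000: (-0.200000, 0.300000); f=(-0.034000, 0.433000) → (-0.209180, 0.416910)
0.270000: (-0.209180, 0.416910); f=(0.079956, 0.509602) → (-0.187592, 0.554502)
(u(0.54), v(0.54)) ≈ (-0.1876, 0.5545)

-0.1876, 0.5545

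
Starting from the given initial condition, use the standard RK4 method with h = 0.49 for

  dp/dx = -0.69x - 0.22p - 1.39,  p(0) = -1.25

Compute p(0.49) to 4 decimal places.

RK4: k1 = f(x_n, p_n); k2 = f(x_n + h/2, p_n + (h/2)·k1); k3 = f(x_n + h/2, p_n + (h/2)·k2); k4 = f(x_n + h, p_n + h·k3); p_{n+1} = p_n + (h/6)·(k1 + 2k2 + 2k3 + k4).
x=0.000000, p=-1.250000:
  k1 = f(0.000000, -1.250000) = -1.115000
  k2 = f(0.245000, -1.523175) = -1.223951
  k3 = f(0.245000, -1.549868) = -1.218079
  k4 = f(0.490000, -1.846859) = -1.321791
  p ← -1.250000 + (0.49/6)·(k1 + 2k2 + 2k3 + k4) = -1.847870
p(0.49) ≈ -1.8479

-1.8479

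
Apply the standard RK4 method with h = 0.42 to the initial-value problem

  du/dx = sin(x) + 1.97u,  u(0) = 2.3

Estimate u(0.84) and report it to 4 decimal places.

12.6248

RK4: k1 = f(x_n, u_n); k2 = f(x_n + h/2, u_n + (h/2)·k1); k3 = f(x_n + h/2, u_n + (h/2)·k2); k4 = f(x_n + h, u_n + h·k3); u_{n+1} = u_n + (h/6)·(k1 + 2k2 + 2k3 + k4).
x=0.000000, u=2.300000:
  k1 = f(0.000000, 2.300000) = 4.531000
  k2 = f(0.210000, 3.251510) = 6.613935
  k3 = f(0.210000, 3.688926) = 7.475645
  k4 = f(0.420000, 5.439771) = 11.124109
  u ← 2.300000 + (0.42/6)·(k1 + 2k2 + 2k3 + k4) = 5.368399
x=0.420000, u=5.368399:
  k1 = f(0.420000, 5.368399) = 10.983506
  k2 = f(0.630000, 7.674935) = 15.708767
  k3 = f(0.630000, 8.667240) = 17.663607
  k4 = f(0.840000, 12.787114) = 25.935257
  u ← 5.368399 + (0.42/6)·(k1 + 2k2 + 2k3 + k4) = 12.624844
u(0.84) ≈ 12.6248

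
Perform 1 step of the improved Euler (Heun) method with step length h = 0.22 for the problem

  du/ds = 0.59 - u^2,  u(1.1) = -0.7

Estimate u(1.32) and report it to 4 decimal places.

-0.6747

Heun: k1 = f(s_n, u_n); k2 = f(s_n + h, u_n + h·k1); u_{n+1} = u_n + (h/2)·(k1 + k2).
s=1.100000, u=-0.700000:
  k1 = f(1.100000, -0.700000) = 0.100000
  k2 = f(1.320000, -0.678000) = 0.130316
  u ← -0.700000 + (0.22/2)·(0.100000 + 0.130316) = -0.674665
u(1.32) ≈ -0.6747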